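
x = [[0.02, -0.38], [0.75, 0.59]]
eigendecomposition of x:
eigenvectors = [[0.31-0.49j, (0.31+0.49j)], [-0.81+0.00j, (-0.81-0j)]]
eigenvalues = [(0.31+0.45j), (0.31-0.45j)]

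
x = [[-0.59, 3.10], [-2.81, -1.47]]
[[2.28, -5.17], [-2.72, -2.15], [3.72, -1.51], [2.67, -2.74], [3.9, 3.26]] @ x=[[13.18, 14.67],  [7.65, -5.27],  [2.05, 13.75],  [6.12, 12.3],  [-11.46, 7.3]]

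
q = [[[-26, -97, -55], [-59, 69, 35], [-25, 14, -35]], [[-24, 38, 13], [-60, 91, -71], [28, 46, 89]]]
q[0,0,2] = -55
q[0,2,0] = -25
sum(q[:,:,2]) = -24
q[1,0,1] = 38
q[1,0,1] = 38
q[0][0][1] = -97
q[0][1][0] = -59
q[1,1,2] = -71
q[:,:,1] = [[-97, 69, 14], [38, 91, 46]]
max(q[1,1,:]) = 91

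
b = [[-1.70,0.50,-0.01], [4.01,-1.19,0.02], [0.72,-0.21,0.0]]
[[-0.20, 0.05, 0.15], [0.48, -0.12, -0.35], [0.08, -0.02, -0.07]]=b@[[0.08, -0.1, -0.21], [-0.13, -0.24, -0.41], [0.01, -0.24, -0.01]]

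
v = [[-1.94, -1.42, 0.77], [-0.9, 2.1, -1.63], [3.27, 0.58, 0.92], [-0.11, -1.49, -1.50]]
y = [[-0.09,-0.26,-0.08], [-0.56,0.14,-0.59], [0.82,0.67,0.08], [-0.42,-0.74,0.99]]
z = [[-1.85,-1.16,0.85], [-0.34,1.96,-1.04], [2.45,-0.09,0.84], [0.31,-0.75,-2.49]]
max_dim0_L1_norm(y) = 1.89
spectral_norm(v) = 4.12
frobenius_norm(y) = 1.90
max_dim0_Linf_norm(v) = 3.27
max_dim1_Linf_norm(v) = 3.27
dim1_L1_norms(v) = [4.13, 4.63, 4.77, 3.1]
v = y + z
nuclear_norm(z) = 8.42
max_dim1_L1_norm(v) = 4.77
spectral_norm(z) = 3.15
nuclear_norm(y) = 2.89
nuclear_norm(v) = 9.22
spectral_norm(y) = 1.51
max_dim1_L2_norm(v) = 3.45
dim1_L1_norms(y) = [0.43, 1.29, 1.57, 2.15]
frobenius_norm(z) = 4.91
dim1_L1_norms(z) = [3.86, 3.34, 3.38, 3.55]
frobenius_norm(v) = 5.53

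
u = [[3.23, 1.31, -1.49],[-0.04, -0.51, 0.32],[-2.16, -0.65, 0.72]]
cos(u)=[[-0.29, -0.38, 0.48],[0.11, 0.9, 0.05],[0.79, 0.30, 0.65]]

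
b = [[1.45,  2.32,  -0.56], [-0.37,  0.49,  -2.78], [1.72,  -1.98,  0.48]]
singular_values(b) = [3.56, 2.41, 2.13]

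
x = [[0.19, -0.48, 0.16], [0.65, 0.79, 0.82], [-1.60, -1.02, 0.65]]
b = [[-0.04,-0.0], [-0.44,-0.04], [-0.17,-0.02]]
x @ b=[[0.18, 0.02], [-0.51, -0.05], [0.4, 0.03]]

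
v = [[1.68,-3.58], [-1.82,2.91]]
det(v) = -1.627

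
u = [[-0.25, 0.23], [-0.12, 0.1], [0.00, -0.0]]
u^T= [[-0.25, -0.12, 0.0], [0.23, 0.1, -0.0]]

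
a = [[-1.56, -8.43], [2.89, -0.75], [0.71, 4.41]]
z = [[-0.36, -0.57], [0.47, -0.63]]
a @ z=[[-3.40, 6.20], [-1.39, -1.17], [1.82, -3.18]]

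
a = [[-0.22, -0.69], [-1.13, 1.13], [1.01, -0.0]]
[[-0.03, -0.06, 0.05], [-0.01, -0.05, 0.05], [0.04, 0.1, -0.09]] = a @[[0.04, 0.10, -0.09], [0.03, 0.06, -0.05]]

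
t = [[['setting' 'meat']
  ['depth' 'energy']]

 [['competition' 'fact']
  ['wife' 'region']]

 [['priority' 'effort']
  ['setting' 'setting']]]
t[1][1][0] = 'wife'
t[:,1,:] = [['depth', 'energy'], ['wife', 'region'], ['setting', 'setting']]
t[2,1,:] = ['setting', 'setting']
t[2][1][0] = 'setting'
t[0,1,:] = ['depth', 'energy']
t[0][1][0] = 'depth'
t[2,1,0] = 'setting'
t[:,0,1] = ['meat', 'fact', 'effort']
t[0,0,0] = 'setting'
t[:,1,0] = ['depth', 'wife', 'setting']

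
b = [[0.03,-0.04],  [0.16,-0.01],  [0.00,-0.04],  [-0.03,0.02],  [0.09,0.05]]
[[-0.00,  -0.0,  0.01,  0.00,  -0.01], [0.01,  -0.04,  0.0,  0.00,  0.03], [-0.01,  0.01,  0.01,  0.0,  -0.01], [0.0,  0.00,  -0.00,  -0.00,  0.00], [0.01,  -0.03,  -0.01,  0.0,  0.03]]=b@[[0.07, -0.25, 0.01, 0.01, 0.18], [0.15, -0.17, -0.14, -0.01, 0.37]]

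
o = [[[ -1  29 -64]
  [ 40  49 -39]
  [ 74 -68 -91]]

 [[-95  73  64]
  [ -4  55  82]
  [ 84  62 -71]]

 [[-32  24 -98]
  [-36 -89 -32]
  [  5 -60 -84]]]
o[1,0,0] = -95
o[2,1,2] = -32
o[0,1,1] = 49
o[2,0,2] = -98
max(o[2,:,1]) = 24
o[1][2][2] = -71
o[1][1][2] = 82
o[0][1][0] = 40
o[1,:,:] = [[-95, 73, 64], [-4, 55, 82], [84, 62, -71]]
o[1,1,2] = 82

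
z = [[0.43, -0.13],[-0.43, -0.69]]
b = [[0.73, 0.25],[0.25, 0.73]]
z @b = [[0.28, 0.01], [-0.49, -0.61]]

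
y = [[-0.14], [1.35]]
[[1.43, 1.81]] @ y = [[2.24]]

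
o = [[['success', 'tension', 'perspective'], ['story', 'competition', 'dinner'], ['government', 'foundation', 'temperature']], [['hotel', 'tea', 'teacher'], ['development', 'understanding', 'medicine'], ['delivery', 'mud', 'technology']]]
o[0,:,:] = [['success', 'tension', 'perspective'], ['story', 'competition', 'dinner'], ['government', 'foundation', 'temperature']]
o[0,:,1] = ['tension', 'competition', 'foundation']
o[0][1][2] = 'dinner'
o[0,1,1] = 'competition'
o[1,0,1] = 'tea'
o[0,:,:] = [['success', 'tension', 'perspective'], ['story', 'competition', 'dinner'], ['government', 'foundation', 'temperature']]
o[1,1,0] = 'development'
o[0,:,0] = ['success', 'story', 'government']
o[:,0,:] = [['success', 'tension', 'perspective'], ['hotel', 'tea', 'teacher']]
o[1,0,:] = ['hotel', 'tea', 'teacher']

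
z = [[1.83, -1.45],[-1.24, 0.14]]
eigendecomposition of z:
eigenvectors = [[0.89, 0.51], [-0.45, 0.86]]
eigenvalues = [2.57, -0.6]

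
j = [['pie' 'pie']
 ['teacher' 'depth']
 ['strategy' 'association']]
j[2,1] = 'association'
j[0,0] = 'pie'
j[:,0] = ['pie', 'teacher', 'strategy']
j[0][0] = 'pie'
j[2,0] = 'strategy'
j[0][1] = 'pie'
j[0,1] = 'pie'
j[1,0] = 'teacher'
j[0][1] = 'pie'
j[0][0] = 'pie'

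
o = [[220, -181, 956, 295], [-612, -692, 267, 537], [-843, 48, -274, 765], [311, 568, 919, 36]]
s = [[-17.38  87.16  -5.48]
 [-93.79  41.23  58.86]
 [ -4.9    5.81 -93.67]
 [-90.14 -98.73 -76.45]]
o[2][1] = 48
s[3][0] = -90.14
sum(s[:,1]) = 35.469999999999985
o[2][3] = 765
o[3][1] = 568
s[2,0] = -4.9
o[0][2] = 956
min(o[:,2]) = -274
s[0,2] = -5.48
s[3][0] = -90.14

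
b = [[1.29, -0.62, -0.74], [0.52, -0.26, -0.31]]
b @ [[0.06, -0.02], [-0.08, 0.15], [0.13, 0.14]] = [[0.03, -0.22], [0.01, -0.09]]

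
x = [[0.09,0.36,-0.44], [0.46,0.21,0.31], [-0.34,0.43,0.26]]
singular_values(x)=[0.61, 0.6, 0.56]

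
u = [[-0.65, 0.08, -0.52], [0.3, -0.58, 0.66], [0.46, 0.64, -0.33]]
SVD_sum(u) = [[-0.2, 0.38, -0.47], [0.29, -0.56, 0.68], [-0.15, 0.29, -0.36]] + [[-0.46,-0.28,-0.03], [-0.0,-0.00,-0.0], [0.6,0.36,0.04]] + [[0.01, -0.02, -0.02], [0.01, -0.02, -0.02], [0.01, -0.01, -0.02]]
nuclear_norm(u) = 2.17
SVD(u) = [[-0.52,-0.61,0.6], [0.76,-0.01,0.65], [-0.39,0.79,0.47]] @ diag([1.2232818052810672, 0.890121339031571, 0.051629707232715046]) @ [[0.31, -0.60, 0.74],[0.85, 0.52, 0.06],[0.42, -0.61, -0.67]]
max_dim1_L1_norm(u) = 1.54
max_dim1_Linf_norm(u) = 0.66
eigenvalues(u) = [-0.16, -0.33, -1.07]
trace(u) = -1.56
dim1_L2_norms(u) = [0.84, 0.93, 0.85]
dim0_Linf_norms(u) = [0.65, 0.64, 0.66]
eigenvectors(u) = [[0.56, -0.7, 0.55], [-0.56, 0.50, -0.77], [-0.61, 0.51, 0.33]]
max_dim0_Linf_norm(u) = 0.66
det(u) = -0.06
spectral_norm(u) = 1.22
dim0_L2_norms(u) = [0.85, 0.87, 0.9]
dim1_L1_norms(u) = [1.25, 1.54, 1.43]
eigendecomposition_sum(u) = [[0.36,  0.33,  0.17], [-0.37,  -0.33,  -0.17], [-0.40,  -0.36,  -0.19]] + [[-1.10, -0.87, -0.2], [0.80, 0.63, 0.15], [0.81, 0.63, 0.15]] + [[0.09, 0.62, -0.49], [-0.13, -0.87, 0.69], [0.05, 0.37, -0.29]]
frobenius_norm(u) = 1.51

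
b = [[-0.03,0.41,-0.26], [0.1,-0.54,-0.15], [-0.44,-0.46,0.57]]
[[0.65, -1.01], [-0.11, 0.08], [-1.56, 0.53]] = b @ [[0.92, 2.96], [0.77, -0.41], [-1.4, 2.89]]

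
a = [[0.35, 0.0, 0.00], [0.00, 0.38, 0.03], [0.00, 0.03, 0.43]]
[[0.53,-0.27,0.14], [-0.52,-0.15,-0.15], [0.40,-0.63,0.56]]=a @ [[1.52,-0.76,0.39], [-1.44,-0.28,-0.51], [1.03,-1.45,1.33]]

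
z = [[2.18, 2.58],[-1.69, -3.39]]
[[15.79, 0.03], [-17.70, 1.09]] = z @ [[2.59, 0.96], [3.93, -0.80]]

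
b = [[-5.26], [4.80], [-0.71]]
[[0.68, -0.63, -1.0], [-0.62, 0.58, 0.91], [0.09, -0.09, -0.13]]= b @ [[-0.13, 0.12, 0.19]]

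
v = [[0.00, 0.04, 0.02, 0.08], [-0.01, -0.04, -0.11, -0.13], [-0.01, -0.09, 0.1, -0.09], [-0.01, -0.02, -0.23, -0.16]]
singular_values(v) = [0.34, 0.18, 0.01, 0.0]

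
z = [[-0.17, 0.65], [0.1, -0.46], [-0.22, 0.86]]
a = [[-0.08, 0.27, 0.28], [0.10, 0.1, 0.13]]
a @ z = [[-0.02, 0.06], [-0.04, 0.13]]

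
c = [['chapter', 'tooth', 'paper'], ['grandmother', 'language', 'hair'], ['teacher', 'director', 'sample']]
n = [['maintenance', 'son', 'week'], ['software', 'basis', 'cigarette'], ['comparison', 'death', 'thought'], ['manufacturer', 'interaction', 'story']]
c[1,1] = 'language'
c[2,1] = 'director'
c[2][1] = 'director'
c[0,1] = 'tooth'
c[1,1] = 'language'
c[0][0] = 'chapter'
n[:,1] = ['son', 'basis', 'death', 'interaction']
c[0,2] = 'paper'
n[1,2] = 'cigarette'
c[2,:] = ['teacher', 'director', 'sample']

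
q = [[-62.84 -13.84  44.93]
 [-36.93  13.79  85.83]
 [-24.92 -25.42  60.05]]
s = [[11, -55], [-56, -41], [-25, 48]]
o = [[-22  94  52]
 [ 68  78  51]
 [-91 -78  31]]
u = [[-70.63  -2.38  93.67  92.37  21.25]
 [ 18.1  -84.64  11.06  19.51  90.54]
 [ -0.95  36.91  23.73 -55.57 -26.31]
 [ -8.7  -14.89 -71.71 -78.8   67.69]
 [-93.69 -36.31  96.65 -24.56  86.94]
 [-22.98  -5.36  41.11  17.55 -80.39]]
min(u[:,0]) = -93.69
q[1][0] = -36.93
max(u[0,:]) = 93.67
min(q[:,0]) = -62.84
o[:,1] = [94, 78, -78]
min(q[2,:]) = -25.42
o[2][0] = -91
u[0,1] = -2.38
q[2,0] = -24.92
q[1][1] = 13.79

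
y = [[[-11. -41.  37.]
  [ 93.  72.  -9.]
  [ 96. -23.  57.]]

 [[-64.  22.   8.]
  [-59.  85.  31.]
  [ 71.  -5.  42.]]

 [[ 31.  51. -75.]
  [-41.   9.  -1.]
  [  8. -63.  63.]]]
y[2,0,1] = 51.0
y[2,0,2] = -75.0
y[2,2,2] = 63.0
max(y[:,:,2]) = 63.0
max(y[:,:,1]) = 85.0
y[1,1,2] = 31.0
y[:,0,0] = [-11.0, -64.0, 31.0]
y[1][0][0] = -64.0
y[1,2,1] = -5.0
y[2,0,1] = 51.0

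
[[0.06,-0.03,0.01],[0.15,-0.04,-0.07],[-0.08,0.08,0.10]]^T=[[0.06, 0.15, -0.08], [-0.03, -0.04, 0.08], [0.01, -0.07, 0.1]]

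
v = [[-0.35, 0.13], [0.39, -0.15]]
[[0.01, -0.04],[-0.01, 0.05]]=v @ [[-0.03, 0.32], [-0.00, 0.52]]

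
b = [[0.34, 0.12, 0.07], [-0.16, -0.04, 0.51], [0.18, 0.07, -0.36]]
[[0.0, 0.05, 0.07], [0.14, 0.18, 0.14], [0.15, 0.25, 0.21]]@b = [[0.00, 0.00, 0.00],  [0.04, 0.02, 0.05],  [0.05, 0.02, 0.06]]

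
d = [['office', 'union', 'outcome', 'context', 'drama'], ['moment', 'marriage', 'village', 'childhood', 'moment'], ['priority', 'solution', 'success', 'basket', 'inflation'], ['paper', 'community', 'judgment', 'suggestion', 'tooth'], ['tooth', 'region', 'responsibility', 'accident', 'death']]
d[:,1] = ['union', 'marriage', 'solution', 'community', 'region']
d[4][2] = 'responsibility'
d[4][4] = 'death'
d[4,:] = ['tooth', 'region', 'responsibility', 'accident', 'death']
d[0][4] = 'drama'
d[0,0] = 'office'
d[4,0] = 'tooth'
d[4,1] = 'region'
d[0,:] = ['office', 'union', 'outcome', 'context', 'drama']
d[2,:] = ['priority', 'solution', 'success', 'basket', 'inflation']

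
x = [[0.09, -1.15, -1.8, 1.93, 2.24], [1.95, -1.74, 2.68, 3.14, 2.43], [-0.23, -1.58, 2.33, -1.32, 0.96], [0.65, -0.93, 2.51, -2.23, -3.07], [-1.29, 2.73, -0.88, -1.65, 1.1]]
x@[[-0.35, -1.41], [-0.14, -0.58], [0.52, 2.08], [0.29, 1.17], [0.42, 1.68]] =[[0.69,2.82], [2.89,11.59], [1.53,6.16], [-0.73,-2.92], [-0.4,-1.68]]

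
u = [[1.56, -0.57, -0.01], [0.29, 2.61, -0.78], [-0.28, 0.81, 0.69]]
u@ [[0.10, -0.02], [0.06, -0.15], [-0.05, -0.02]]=[[0.12, 0.05], [0.22, -0.38], [-0.01, -0.13]]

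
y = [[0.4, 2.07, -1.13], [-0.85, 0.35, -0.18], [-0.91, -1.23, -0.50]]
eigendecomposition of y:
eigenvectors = [[(0.3+0j), 0.77+0.00j, (0.77-0j)], [(0.28+0j), (-0.13+0.44j), -0.13-0.44j], [0.91+0.00j, (-0.45-0j), (-0.45+0j)]]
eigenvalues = [(-1.16+0j), (0.71+1.19j), (0.71-1.19j)]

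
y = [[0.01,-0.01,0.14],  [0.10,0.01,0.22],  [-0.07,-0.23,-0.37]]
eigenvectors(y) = [[(-0.74+0j), (0.39+0.35j), 0.39-0.35j],[(-0.41+0j), (0.54+0.21j), (0.54-0.21j)],[(0.54+0j), (-0.62+0j), -0.62-0.00j]]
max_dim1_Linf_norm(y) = 0.37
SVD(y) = [[-0.24, -0.44, 0.86], [-0.44, -0.74, -0.50], [0.86, -0.5, -0.01]] @ diag([0.5048515229612361, 0.1269714642592787, 0.044756977417773826]) @ [[-0.21, -0.4, -0.89], [-0.34, 0.89, -0.31], [-0.91, -0.24, 0.32]]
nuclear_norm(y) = 0.68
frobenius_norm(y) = 0.52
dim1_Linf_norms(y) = [0.14, 0.22, 0.37]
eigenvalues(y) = [(-0.1+0j), (-0.13+0.12j), (-0.13-0.12j)]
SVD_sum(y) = [[0.03, 0.05, 0.11], [0.05, 0.09, 0.2], [-0.09, -0.17, -0.39]] + [[0.02,-0.05,0.02], [0.03,-0.08,0.03], [0.02,-0.06,0.02]] + [[-0.04, -0.01, 0.01], [0.02, 0.01, -0.01], [0.0, 0.00, -0.0]]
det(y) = -0.00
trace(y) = -0.35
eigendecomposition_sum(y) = [[(-0.14+0j), (0.24-0j), (0.12+0j)],[-0.08+0.00j, 0.13-0.00j, 0.06+0.00j],[(0.1-0j), (-0.17+0j), -0.08-0.00j]] + [[0.08+0.02j, (-0.12+0.17j), 0.01+0.16j], [(0.09-0.01j), -0.06+0.23j, 0.08+0.17j], [(-0.09+0.04j), -0.03-0.26j, -0.14-0.14j]] + [[0.08-0.02j, -0.12-0.17j, (0.01-0.16j)], [0.09+0.01j, -0.06-0.23j, (0.08-0.17j)], [-0.09-0.04j, -0.03+0.26j, (-0.14+0.14j)]]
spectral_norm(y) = 0.50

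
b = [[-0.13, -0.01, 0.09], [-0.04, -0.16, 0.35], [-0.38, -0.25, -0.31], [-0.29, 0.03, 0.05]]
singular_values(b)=[0.59, 0.42, 0.21]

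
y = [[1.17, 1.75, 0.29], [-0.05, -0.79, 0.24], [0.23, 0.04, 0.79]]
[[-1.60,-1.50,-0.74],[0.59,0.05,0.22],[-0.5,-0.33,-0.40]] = y @ [[0.21, -1.27, 0.19], [-0.95, 0.00, -0.46], [-0.64, -0.05, -0.54]]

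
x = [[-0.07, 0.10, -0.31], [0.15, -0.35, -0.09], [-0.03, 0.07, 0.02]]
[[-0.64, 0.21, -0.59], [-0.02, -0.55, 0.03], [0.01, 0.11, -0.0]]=x @ [[0.99, 0.79, 0.19], [0.01, 1.98, -0.45], [1.86, -0.23, 1.73]]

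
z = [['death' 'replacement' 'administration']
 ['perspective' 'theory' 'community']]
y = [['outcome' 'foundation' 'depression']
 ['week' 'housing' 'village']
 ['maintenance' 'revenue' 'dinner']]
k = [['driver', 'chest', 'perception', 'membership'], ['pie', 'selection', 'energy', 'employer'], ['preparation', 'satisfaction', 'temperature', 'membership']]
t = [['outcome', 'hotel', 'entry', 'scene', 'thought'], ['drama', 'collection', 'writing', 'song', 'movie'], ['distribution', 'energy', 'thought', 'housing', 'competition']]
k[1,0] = 'pie'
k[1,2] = 'energy'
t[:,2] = ['entry', 'writing', 'thought']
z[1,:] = ['perspective', 'theory', 'community']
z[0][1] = 'replacement'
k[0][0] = 'driver'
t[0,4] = 'thought'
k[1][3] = 'employer'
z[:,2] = ['administration', 'community']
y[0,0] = 'outcome'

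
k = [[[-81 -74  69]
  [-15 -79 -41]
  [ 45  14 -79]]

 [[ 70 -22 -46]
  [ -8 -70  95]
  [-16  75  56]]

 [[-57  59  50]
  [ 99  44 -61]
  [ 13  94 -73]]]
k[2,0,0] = -57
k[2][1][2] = -61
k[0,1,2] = -41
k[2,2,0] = 13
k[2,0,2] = 50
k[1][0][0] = 70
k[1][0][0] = 70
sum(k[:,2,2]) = -96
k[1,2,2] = 56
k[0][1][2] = -41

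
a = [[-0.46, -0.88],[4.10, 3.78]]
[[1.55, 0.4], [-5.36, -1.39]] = a@[[0.62, 0.16], [-2.09, -0.54]]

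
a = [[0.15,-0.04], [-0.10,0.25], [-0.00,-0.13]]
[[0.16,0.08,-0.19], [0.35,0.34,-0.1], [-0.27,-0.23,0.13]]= a @ [[1.61,1.0,-1.50],[2.04,1.75,-0.99]]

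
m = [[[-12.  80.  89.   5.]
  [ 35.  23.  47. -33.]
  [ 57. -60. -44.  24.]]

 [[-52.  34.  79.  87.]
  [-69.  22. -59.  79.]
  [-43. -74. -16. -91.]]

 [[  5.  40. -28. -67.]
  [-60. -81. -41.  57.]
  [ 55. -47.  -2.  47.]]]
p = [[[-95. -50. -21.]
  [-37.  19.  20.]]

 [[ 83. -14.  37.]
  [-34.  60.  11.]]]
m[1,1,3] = 79.0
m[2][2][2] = -2.0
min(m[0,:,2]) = -44.0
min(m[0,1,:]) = -33.0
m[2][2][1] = -47.0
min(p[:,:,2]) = -21.0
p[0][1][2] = 20.0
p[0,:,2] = [-21.0, 20.0]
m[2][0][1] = 40.0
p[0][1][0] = -37.0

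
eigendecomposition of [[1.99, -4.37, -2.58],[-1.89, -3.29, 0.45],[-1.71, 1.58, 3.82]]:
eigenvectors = [[-0.68, 0.73, -0.54], [0.18, -0.24, -0.84], [0.71, 0.63, 0.05]]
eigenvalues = [5.84, 1.22, -4.54]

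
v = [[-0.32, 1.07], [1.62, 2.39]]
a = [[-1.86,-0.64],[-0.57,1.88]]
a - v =[[-1.54, -1.71],[-2.19, -0.51]]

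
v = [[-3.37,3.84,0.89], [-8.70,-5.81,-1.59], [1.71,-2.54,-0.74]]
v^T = [[-3.37, -8.7, 1.71], [3.84, -5.81, -2.54], [0.89, -1.59, -0.74]]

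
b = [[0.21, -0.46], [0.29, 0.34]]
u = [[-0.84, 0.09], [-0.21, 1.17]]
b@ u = [[-0.08, -0.52], [-0.32, 0.42]]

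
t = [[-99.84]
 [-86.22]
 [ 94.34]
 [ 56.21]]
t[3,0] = 56.21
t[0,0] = -99.84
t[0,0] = -99.84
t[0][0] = -99.84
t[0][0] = -99.84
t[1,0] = -86.22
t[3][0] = 56.21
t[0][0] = -99.84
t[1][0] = -86.22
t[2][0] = 94.34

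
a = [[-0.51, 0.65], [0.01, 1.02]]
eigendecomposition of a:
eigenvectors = [[-1.00, -0.39], [0.01, -0.92]]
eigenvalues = [-0.51, 1.02]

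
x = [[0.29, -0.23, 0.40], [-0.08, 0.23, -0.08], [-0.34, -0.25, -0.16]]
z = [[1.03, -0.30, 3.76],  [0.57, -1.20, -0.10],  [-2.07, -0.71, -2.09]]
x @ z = [[-0.66, -0.1, 0.28], [0.21, -0.20, -0.16], [-0.16, 0.52, -0.92]]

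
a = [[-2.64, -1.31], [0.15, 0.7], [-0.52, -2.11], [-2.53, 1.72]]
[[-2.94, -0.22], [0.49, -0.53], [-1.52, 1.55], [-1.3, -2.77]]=a@[[0.86, 0.51], [0.51, -0.86]]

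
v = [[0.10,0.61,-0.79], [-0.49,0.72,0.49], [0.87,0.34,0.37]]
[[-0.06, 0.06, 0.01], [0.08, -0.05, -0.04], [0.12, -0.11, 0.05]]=v @ [[0.06, -0.06, 0.06], [0.06, -0.04, -0.01], [0.13, -0.11, -0.01]]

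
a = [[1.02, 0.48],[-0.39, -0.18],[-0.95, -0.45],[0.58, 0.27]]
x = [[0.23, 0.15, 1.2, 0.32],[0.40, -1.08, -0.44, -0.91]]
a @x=[[0.43, -0.37, 1.01, -0.11], [-0.16, 0.14, -0.39, 0.04], [-0.4, 0.34, -0.94, 0.11], [0.24, -0.2, 0.58, -0.06]]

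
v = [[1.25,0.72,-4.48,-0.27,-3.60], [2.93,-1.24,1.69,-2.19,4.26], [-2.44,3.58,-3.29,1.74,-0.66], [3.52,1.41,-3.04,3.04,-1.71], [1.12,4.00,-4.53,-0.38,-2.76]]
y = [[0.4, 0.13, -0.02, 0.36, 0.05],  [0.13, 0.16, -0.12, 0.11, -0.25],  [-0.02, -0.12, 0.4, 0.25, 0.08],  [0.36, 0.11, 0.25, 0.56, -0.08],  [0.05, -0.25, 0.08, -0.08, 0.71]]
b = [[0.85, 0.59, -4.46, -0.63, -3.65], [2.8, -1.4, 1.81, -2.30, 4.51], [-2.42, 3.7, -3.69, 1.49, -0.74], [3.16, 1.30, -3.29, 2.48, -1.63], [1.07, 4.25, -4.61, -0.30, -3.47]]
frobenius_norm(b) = 13.90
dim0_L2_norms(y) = [0.56, 0.36, 0.49, 0.72, 0.76]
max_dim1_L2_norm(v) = 6.75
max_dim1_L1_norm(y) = 1.36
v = b + y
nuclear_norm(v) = 25.32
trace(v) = -3.00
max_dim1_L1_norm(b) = 13.7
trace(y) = 2.23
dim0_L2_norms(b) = [5.05, 5.98, 8.3, 3.76, 6.99]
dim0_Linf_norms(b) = [3.16, 4.25, 4.61, 2.48, 4.51]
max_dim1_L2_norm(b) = 7.25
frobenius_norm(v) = 13.62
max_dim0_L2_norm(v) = 7.97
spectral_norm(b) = 11.75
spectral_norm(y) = 0.95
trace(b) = -5.23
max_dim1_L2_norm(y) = 0.76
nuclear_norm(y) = 2.23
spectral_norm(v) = 11.25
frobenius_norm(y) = 1.34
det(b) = 1232.73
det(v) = 1040.74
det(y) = -0.00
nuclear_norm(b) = 25.64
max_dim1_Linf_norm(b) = 4.61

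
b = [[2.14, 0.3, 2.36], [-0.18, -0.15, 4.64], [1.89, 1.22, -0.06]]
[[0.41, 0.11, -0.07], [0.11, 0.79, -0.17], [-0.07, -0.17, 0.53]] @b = [[0.73, 0.02, 1.48], [-0.23, -0.29, 3.94], [0.88, 0.65, -0.99]]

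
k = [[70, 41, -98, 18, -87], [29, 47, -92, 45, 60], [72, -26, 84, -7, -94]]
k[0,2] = -98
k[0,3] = 18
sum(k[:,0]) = 171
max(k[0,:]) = 70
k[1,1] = 47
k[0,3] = 18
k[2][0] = 72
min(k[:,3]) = -7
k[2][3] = -7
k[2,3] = -7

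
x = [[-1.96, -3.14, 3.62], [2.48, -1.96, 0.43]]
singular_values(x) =[5.22, 3.11]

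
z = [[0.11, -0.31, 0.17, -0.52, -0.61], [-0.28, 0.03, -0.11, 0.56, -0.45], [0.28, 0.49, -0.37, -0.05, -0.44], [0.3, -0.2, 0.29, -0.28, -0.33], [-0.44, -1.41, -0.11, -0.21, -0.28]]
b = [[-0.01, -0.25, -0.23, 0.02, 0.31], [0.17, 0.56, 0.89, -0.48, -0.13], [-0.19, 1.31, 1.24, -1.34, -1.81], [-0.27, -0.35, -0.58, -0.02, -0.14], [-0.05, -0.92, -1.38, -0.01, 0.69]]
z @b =[[0.08, 0.76, 1.05, -0.06, -0.58], [-0.10, 0.16, 0.25, 0.12, -0.28], [0.19, 0.14, 0.55, 0.27, 0.4], [0.00, 0.59, 0.73, -0.28, -0.59], [-0.14, -0.49, -0.78, 0.82, 0.08]]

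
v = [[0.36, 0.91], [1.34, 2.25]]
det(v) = -0.41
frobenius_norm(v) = 2.80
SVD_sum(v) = [[0.48, 0.84], [1.3, 2.28]] + [[-0.12, 0.07], [0.04, -0.03]]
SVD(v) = [[-0.35, -0.94], [-0.94, 0.35]] @ diag([2.7918266463571886, 0.14664234275942245]) @ [[-0.49, -0.87], [0.87, -0.49]]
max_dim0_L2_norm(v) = 2.43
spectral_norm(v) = 2.79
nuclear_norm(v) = 2.94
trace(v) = 2.61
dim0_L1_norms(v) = [1.7, 3.16]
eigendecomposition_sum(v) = [[-0.12,0.05], [0.07,-0.03]] + [[0.48, 0.86],[1.27, 2.28]]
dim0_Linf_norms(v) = [1.34, 2.25]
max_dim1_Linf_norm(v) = 2.25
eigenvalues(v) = [-0.15, 2.76]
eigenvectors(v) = [[-0.87,-0.35],[0.49,-0.93]]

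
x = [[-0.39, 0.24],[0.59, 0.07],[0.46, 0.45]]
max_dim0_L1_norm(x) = 1.44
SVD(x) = [[-0.34, -0.74], [0.67, 0.23], [0.66, -0.63]] @ diag([0.8718569384814805, 0.4654733921737094]) @ [[0.95, 0.3], [0.3, -0.95]]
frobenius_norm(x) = 0.99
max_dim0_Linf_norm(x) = 0.59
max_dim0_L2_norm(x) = 0.84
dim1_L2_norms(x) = [0.46, 0.59, 0.64]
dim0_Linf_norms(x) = [0.59, 0.45]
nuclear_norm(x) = 1.34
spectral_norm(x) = 0.87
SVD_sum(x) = [[-0.29, -0.09], [0.56, 0.17], [0.55, 0.17]] + [[-0.10, 0.33], [0.03, -0.10], [-0.09, 0.28]]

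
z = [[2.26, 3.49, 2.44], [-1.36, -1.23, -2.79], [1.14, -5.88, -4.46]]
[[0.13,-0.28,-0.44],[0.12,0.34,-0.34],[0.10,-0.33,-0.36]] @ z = [[0.17, 3.39, 3.06], [-0.58, 2.00, 0.86], [0.26, 2.87, 2.77]]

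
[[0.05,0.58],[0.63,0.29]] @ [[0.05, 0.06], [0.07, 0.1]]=[[0.04, 0.06], [0.05, 0.07]]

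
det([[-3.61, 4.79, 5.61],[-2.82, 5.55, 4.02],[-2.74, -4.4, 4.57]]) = 8.474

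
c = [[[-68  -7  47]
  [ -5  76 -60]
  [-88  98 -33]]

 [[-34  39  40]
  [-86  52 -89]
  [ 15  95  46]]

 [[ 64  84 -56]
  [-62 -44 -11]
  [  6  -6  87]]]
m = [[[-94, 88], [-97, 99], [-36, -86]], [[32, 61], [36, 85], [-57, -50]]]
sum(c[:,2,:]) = 220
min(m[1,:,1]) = -50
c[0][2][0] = -88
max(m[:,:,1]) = 99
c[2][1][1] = -44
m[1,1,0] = 36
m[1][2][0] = -57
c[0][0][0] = -68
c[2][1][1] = -44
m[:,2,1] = [-86, -50]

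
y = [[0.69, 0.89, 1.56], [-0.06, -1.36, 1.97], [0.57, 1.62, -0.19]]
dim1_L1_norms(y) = [3.14, 3.39, 2.38]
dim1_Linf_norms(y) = [1.56, 1.97, 1.62]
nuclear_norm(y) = 4.96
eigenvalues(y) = [1.81, -0.0, -2.67]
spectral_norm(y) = 2.74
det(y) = 0.02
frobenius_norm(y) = 3.52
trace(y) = -0.86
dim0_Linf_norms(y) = [0.69, 1.62, 1.97]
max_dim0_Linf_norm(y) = 1.97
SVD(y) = [[-0.25,0.81,-0.53], [-0.87,0.05,0.49], [0.42,0.58,0.70]] @ diag([2.739986687469524, 2.2166998965243665, 0.003810674302956264]) @ [[0.04, 0.60, -0.8], [0.4, 0.72, 0.57], [0.92, -0.34, -0.21]]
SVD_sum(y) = [[-0.03, -0.41, 0.54], [-0.11, -1.44, 1.91], [0.05, 0.69, -0.92]] + [[0.72,1.3,1.02], [0.04,0.08,0.06], [0.52,0.93,0.73]] + [[-0.0, 0.00, 0.0], [0.00, -0.00, -0.00], [0.0, -0.0, -0.0]]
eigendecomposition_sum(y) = [[0.71, 0.96, 1.49], [0.22, 0.3, 0.47], [0.38, 0.52, 0.81]] + [[-0.0, 0.0, 0.00],[0.0, -0.00, -0.00],[0.0, -0.0, -0.00]] + [[-0.01, -0.07, 0.06], [-0.28, -1.66, 1.5], [0.19, 1.10, -0.99]]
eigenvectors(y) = [[0.85,-0.91,0.04], [0.27,0.35,0.83], [0.46,0.21,-0.55]]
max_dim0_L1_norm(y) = 3.87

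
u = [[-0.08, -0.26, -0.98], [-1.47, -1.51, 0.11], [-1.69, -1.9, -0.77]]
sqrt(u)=[[(1.36+0.47j), 1.12+0.53j, (-1.22+0.23j)],  [-1.16+0.56j, -0.95+0.63j, (1.03+0.27j)],  [-0.10+1.04j, -0.11+1.17j, 0.10+0.50j]]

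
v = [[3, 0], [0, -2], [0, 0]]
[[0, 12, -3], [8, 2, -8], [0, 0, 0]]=v @ [[0, 4, -1], [-4, -1, 4]]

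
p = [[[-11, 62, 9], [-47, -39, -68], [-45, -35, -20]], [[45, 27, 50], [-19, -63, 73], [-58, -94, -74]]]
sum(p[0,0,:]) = 60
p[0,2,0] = -45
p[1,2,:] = [-58, -94, -74]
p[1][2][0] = -58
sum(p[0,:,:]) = -194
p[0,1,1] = -39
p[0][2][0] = -45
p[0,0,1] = 62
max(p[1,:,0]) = 45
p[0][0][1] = 62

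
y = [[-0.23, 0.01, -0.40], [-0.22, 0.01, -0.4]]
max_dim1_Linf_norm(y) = 0.4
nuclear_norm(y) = 0.66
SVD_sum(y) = [[-0.23, 0.01, -0.40], [-0.22, 0.01, -0.40]] + [[-0.0, -0.0, 0.0],[0.0, 0.00, -0.00]]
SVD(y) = [[-0.71, -0.7],[-0.7, 0.71]] @ diag([0.6492010575960822, 0.006163344557023267]) @ [[0.49, -0.02, 0.87], [0.87, 0.01, -0.49]]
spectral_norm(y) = 0.65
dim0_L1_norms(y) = [0.45, 0.02, 0.8]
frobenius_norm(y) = 0.65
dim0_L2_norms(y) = [0.32, 0.01, 0.57]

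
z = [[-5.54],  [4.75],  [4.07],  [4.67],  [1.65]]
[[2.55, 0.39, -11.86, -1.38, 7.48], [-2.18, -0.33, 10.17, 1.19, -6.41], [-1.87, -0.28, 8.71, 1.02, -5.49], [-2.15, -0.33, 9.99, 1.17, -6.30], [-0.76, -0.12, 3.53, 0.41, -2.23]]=z @ [[-0.46, -0.07, 2.14, 0.25, -1.35]]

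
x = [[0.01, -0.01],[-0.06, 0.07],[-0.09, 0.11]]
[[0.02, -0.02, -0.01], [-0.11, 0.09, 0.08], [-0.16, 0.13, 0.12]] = x @ [[2.19, -1.81, -1.73], [0.36, -0.3, -0.29]]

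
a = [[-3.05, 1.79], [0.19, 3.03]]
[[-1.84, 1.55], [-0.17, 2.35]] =a @ [[0.55, -0.05], [-0.09, 0.78]]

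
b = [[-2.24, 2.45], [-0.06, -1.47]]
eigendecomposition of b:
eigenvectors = [[-0.99,-0.99], [-0.14,-0.17]]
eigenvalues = [-1.89, -1.82]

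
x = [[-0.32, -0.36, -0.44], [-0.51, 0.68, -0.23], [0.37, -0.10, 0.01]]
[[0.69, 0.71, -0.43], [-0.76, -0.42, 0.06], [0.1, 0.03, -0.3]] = x @ [[-0.09, -0.17, -0.87], [-1.33, -0.98, -0.02], [-0.41, -0.69, 1.63]]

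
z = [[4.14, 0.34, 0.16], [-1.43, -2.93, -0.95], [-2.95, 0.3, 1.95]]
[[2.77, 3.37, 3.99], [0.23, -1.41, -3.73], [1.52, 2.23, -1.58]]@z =[[-5.12, -7.74, 5.02], [13.97, 3.09, -5.90], [7.76, -6.49, -4.96]]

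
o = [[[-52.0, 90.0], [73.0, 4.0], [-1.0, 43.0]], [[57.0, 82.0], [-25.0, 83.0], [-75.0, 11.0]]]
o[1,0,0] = 57.0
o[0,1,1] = 4.0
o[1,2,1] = 11.0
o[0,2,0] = -1.0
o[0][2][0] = -1.0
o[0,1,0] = 73.0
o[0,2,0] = -1.0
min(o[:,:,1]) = 4.0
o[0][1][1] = 4.0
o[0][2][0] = -1.0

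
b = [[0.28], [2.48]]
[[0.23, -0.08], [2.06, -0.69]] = b@[[0.83, -0.28]]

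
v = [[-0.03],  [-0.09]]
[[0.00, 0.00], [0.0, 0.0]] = v@[[-0.04, -0.02]]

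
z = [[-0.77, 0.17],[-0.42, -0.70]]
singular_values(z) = [0.92, 0.66]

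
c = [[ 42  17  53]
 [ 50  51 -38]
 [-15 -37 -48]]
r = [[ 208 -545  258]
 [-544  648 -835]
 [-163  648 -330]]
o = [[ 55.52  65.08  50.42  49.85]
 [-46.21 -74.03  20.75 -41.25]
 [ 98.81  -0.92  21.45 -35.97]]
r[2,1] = 648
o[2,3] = -35.97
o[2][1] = -0.92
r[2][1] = 648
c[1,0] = 50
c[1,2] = -38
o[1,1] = -74.03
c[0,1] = 17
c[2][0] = -15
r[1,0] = -544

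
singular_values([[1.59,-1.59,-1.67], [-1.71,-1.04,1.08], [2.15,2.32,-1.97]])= [4.49, 2.57, 0.33]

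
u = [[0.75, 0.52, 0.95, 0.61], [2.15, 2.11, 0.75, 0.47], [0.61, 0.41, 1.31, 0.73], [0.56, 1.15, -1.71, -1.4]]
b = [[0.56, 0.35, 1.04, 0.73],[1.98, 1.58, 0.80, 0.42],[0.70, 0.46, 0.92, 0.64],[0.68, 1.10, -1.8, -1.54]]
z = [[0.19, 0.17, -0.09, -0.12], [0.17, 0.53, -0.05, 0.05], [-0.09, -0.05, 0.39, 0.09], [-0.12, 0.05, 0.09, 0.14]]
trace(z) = 1.25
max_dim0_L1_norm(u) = 4.72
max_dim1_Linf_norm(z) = 0.53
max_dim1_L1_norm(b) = 5.12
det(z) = -0.00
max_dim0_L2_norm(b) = 2.41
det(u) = -0.07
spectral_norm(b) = 3.22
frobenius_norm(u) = 4.61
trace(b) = 1.52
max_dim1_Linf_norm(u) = 2.15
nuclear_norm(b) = 6.16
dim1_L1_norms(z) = [0.57, 0.8, 0.62, 0.4]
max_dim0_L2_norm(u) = 2.49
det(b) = -0.00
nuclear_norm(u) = 6.70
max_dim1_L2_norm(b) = 2.7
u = b + z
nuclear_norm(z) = 1.25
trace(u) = 2.77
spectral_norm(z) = 0.63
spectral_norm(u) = 3.61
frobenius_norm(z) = 0.79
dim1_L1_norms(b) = [2.68, 4.78, 2.72, 5.12]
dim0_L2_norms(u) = [2.42, 2.49, 2.47, 1.76]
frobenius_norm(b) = 4.30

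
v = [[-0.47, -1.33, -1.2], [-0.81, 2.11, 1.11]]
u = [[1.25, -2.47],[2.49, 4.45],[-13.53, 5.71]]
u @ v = [[1.41, -6.87, -4.24], [-4.77, 6.08, 1.95], [1.73, 30.04, 22.57]]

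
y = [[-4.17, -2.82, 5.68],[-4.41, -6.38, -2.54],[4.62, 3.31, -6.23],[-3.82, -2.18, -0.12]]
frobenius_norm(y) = 14.65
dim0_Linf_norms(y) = [4.62, 6.38, 6.23]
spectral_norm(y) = 12.51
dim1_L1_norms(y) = [12.67, 13.33, 14.16, 6.12]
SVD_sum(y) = [[-4.75, -4.03, 3.48], [-3.53, -2.99, 2.59], [5.31, 4.51, -3.89], [-2.47, -2.10, 1.81]] + [[0.53, 1.26, 2.18], [-1.26, -3.03, -5.24], [-0.55, -1.33, -2.30], [-0.40, -0.96, -1.65]] + [[0.05, -0.05, 0.02], [0.38, -0.35, 0.11], [-0.14, 0.13, -0.04], [-0.95, 0.88, -0.28]]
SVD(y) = [[-0.57, 0.34, 0.05], [-0.42, -0.83, 0.37], [0.64, -0.36, -0.13], [-0.3, -0.26, -0.92]] @ diag([12.513886621980294, 7.484112620820771, 1.4391316448101206]) @ [[0.67,0.56,-0.49], [0.20,0.49,0.85], [0.72,-0.66,0.21]]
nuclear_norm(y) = 21.44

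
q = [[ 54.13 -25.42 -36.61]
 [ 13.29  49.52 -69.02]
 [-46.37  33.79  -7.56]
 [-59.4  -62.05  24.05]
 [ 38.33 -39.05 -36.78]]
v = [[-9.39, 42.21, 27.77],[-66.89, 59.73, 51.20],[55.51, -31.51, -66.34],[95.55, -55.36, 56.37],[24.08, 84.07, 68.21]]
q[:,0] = [54.13, 13.29, -46.37, -59.4, 38.33]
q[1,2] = -69.02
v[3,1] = -55.36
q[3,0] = -59.4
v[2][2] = -66.34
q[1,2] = -69.02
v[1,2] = 51.2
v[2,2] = -66.34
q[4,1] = -39.05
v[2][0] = 55.51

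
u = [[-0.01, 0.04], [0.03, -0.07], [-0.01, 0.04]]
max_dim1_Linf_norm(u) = 0.07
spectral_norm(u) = 0.10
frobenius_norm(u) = 0.10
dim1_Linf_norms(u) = [0.04, 0.07, 0.04]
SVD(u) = [[-0.43, -0.56], [0.79, -0.61], [-0.43, -0.56]] @ diag([0.09563120448339761, 0.0073941009632405835]) @ [[0.34, -0.94], [-0.94, -0.34]]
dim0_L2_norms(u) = [0.03, 0.09]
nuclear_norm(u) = 0.10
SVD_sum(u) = [[-0.01, 0.04],[0.03, -0.07],[-0.01, 0.04]] + [[0.0, 0.00], [0.00, 0.0], [0.0, 0.00]]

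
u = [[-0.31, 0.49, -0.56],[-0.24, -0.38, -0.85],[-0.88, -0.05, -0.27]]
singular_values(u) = [1.28, 0.67, 0.58]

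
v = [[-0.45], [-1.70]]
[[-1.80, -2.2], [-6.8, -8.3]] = v @ [[4.0,  4.88]]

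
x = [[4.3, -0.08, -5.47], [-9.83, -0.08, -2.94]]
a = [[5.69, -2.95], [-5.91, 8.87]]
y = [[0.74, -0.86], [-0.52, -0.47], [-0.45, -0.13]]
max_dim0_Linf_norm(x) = 9.83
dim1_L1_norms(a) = [8.64, 14.78]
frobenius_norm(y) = 1.41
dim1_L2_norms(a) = [6.41, 10.66]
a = x @ y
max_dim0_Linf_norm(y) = 0.86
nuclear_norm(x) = 16.93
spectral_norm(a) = 12.14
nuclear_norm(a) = 14.86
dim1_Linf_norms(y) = [0.86, 0.52, 0.45]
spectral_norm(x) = 10.75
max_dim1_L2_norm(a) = 10.66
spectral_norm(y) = 1.15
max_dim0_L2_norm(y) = 1.01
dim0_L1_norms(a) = [11.6, 11.82]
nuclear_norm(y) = 1.97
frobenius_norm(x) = 12.40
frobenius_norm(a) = 12.44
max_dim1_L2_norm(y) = 1.13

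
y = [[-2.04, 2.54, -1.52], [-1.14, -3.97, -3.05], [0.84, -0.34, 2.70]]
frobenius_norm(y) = 6.88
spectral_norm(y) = 5.41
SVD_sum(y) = [[0.05, 0.16, 0.16],[-1.19, -3.51, -3.49],[0.42, 1.25, 1.24]] + [[-1.71, 2.47, -1.9], [0.28, -0.40, 0.31], [1.00, -1.45, 1.11]] + [[-0.38, -0.09, 0.22], [-0.23, -0.05, 0.13], [-0.59, -0.14, 0.34]]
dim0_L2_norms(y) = [2.48, 4.73, 4.35]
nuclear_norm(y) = 10.45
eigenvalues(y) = [(2.35+0j), (-2.83+0.57j), (-2.83-0.57j)]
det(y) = 19.63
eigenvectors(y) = [[(0.47+0j), (0.89+0j), (0.89-0j)], [(0.31+0j), (-0.37+0.2j), (-0.37-0.2j)], [(-0.83+0j), (-0.16-0j), (-0.16+0j)]]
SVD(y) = [[-0.04, 0.85, -0.52],[0.94, -0.14, -0.31],[-0.33, -0.50, -0.80]] @ diag([5.412576167828906, 4.164496323013983, 0.8710853018238643]) @ [[-0.23, -0.69, -0.69],[-0.48, 0.69, -0.53],[0.84, 0.20, -0.49]]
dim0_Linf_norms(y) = [2.04, 3.97, 3.05]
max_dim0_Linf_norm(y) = 3.97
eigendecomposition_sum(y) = [[(-0.28+0j), -0.03+0.00j, -1.50+0.00j], [(-0.19+0j), (-0.02+0j), (-1.01+0j)], [(0.49+0j), 0.06+0.00j, (2.65+0j)]] + [[(-0.88+3.84j), (1.29+6.53j), (-0.01+4.65j)], [(-0.48-1.8j), (-1.97-2.45j), -1.02-1.95j], [0.17-0.67j, -0.20-1.16j, (0.02-0.82j)]] + [[-0.88-3.84j, (1.29-6.53j), (-0.01-4.65j)], [(-0.48+1.8j), -1.97+2.45j, (-1.02+1.95j)], [0.17+0.67j, -0.20+1.16j, 0.02+0.82j]]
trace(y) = -3.31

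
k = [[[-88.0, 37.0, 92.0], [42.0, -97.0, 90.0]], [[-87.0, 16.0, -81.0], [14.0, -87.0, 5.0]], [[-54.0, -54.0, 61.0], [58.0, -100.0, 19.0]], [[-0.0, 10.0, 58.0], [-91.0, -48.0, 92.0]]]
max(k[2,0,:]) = 61.0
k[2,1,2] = 19.0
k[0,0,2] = 92.0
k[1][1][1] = -87.0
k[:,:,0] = [[-88.0, 42.0], [-87.0, 14.0], [-54.0, 58.0], [-0.0, -91.0]]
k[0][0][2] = 92.0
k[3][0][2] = 58.0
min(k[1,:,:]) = -87.0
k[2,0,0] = -54.0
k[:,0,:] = [[-88.0, 37.0, 92.0], [-87.0, 16.0, -81.0], [-54.0, -54.0, 61.0], [-0.0, 10.0, 58.0]]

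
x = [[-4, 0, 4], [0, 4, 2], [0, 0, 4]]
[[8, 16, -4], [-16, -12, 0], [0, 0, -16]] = x@[[-2, -4, -3], [-4, -3, 2], [0, 0, -4]]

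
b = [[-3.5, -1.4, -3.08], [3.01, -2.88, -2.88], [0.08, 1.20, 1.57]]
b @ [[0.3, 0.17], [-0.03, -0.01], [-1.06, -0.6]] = [[2.26, 1.27], [4.04, 2.27], [-1.68, -0.94]]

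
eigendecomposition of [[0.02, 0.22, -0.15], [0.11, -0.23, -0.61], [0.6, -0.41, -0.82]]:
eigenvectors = [[0.00+0.00j, -0.67+0.00j, (-0.67-0j)],[-0.57+0.00j, (-0.23-0.56j), -0.23+0.56j],[-0.82+0.00j, (-0.26+0.34j), -0.26-0.34j]]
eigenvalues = [(-1.11+0j), (0.04+0.26j), (0.04-0.26j)]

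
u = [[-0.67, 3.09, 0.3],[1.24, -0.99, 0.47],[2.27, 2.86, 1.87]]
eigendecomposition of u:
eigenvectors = [[0.24,0.83,-0.47], [0.19,-0.56,-0.19], [0.95,-0.06,0.86]]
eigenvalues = [2.99, -2.78, -0.0]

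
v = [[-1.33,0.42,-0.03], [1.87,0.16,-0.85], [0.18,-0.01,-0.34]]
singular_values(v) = [2.41, 0.7, 0.17]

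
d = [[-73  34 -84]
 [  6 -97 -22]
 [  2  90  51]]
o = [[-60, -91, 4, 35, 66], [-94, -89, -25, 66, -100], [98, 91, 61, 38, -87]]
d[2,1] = 90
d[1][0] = 6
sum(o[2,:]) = 201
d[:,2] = [-84, -22, 51]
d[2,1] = 90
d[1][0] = 6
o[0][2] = 4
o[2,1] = 91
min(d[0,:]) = -84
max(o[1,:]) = 66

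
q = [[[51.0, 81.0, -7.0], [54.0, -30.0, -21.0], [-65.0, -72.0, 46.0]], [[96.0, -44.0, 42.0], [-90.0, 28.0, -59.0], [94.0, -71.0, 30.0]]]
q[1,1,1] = 28.0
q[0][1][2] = -21.0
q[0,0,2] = -7.0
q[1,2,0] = 94.0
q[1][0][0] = 96.0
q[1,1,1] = 28.0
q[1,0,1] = -44.0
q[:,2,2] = [46.0, 30.0]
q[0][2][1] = -72.0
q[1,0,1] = -44.0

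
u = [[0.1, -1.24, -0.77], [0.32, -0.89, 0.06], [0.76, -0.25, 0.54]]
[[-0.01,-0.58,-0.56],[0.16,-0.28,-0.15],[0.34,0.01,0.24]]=u @ [[0.32,-0.06,0.15],[-0.06,0.31,0.25],[0.15,0.25,0.34]]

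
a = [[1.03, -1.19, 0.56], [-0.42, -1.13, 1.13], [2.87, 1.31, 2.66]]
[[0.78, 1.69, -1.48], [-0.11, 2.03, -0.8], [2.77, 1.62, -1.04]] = a@[[0.71, 0.10, -0.51], [0.07, -0.89, 0.71], [0.24, 0.94, -0.19]]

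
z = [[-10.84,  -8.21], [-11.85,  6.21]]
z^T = [[-10.84, -11.85], [-8.21, 6.21]]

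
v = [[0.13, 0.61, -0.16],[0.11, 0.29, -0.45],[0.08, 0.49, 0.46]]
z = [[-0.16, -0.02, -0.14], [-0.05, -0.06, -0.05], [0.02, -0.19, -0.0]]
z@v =[[-0.03, -0.17, -0.03], [-0.02, -0.07, 0.01], [-0.02, -0.04, 0.08]]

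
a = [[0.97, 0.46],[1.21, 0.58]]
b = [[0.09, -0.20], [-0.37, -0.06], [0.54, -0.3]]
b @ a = [[-0.15, -0.07], [-0.43, -0.20], [0.16, 0.07]]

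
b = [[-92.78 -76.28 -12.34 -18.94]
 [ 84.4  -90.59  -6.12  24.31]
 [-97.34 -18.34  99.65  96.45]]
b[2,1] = -18.34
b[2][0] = -97.34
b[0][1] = -76.28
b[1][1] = -90.59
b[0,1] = -76.28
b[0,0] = -92.78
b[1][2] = -6.12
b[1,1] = -90.59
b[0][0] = -92.78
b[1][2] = -6.12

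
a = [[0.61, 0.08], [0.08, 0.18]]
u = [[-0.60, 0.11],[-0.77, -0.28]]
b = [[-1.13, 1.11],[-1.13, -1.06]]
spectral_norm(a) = 0.62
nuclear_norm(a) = 0.79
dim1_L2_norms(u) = [0.61, 0.82]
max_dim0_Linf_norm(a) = 0.61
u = b @ a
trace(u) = -0.88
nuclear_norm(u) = 1.24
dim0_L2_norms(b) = [1.6, 1.53]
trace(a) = 0.79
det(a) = 0.10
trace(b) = -2.19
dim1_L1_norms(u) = [0.71, 1.05]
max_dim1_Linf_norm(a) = 0.61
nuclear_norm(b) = 3.13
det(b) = 2.45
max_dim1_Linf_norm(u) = 0.77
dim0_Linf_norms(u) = [0.77, 0.28]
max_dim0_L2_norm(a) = 0.62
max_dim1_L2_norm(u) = 0.82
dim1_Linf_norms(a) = [0.61, 0.18]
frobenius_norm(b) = 2.22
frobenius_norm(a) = 0.65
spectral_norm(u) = 0.99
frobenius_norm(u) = 1.02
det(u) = 0.25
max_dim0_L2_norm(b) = 1.6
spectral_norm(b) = 1.60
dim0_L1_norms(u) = [1.37, 0.39]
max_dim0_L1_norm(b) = 2.26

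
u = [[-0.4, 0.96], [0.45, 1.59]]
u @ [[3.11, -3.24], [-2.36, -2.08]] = [[-3.51, -0.7], [-2.35, -4.77]]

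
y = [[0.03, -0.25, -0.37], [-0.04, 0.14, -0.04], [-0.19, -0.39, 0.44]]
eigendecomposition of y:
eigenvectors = [[-0.91,  -0.55,  0.87], [-0.17,  -0.03,  -0.48], [-0.39,  0.83,  -0.09]]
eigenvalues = [-0.17, 0.58, 0.21]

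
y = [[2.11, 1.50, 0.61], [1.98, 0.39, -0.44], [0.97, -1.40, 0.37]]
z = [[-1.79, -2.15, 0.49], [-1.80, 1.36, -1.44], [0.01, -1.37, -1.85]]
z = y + [[-3.90, -3.65, -0.12], [-3.78, 0.97, -1.0], [-0.96, 0.03, -2.22]]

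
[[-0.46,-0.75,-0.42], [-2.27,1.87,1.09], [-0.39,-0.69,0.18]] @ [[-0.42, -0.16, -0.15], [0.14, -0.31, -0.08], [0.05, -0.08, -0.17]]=[[0.07, 0.34, 0.2], [1.27, -0.30, 0.01], [0.08, 0.26, 0.08]]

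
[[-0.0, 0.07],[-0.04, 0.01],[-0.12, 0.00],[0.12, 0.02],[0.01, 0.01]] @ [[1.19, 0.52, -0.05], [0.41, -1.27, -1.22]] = [[0.03, -0.09, -0.09],  [-0.04, -0.03, -0.01],  [-0.14, -0.06, 0.01],  [0.15, 0.04, -0.03],  [0.02, -0.01, -0.01]]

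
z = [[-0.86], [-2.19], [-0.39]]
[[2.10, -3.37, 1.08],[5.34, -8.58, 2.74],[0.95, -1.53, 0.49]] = z @ [[-2.44, 3.92, -1.25]]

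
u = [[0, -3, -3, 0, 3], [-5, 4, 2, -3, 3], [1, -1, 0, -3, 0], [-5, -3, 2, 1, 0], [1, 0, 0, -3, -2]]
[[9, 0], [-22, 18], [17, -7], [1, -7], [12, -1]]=u@[[3, -3], [-5, 4], [2, -5], [-3, 0], [0, -1]]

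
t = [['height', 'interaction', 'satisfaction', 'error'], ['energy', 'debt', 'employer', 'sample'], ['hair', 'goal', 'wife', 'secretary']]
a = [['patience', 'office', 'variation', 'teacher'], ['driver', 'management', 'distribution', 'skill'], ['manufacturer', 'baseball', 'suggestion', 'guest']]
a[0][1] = 'office'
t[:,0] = ['height', 'energy', 'hair']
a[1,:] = ['driver', 'management', 'distribution', 'skill']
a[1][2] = 'distribution'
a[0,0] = 'patience'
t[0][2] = 'satisfaction'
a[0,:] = ['patience', 'office', 'variation', 'teacher']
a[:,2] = ['variation', 'distribution', 'suggestion']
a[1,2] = 'distribution'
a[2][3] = 'guest'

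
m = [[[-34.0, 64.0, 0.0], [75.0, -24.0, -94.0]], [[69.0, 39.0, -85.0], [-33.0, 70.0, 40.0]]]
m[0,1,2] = -94.0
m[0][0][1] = 64.0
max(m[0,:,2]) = 0.0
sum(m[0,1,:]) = -43.0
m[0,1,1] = -24.0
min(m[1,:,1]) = 39.0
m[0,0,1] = 64.0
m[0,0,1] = 64.0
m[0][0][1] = 64.0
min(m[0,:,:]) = -94.0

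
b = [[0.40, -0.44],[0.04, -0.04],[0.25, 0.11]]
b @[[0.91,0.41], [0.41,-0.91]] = [[0.18,0.56], [0.02,0.05], [0.27,0.00]]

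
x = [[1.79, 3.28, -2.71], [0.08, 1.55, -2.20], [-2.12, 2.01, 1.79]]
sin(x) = [[-1.63, 4.17, 2.04],[-2.03, 2.75, -1.08],[-0.98, 4.16, 0.45]]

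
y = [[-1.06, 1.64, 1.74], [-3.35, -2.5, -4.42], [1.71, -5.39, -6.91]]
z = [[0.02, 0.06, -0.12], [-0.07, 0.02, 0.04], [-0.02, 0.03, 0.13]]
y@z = [[-0.17,0.02,0.42],  [0.2,-0.38,-0.27],  [0.55,-0.21,-1.32]]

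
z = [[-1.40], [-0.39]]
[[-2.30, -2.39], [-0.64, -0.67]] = z@[[1.64, 1.71]]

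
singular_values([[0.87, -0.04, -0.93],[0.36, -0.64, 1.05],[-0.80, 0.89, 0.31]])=[1.62, 1.44, 0.33]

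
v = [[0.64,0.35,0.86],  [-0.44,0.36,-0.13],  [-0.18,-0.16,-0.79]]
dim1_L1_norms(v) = [1.85, 0.93, 1.13]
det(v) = -0.19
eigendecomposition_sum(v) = [[(0.28+0.13j),  0.15-0.17j,  (0.2+0.06j)], [(-0.23+0.32j),  (0.17+0.23j),  -0.12+0.23j], [(-0.03-0.05j),  -0.04+0.01j,  -0.02-0.03j]] + [[(0.28-0.13j),0.15+0.17j,0.20-0.06j], [-0.23-0.32j,(0.17-0.23j),-0.12-0.23j], [(-0.03+0.05j),-0.04-0.01j,-0.02+0.03j]] + [[(0.08+0j), 0.05+0.00j, (0.47+0j)],  [(0.02+0j), (0.01+0j), 0.11+0.00j],  [(-0.13-0j), (-0.07-0j), (-0.75-0j)]]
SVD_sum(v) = [[0.56, 0.25, 0.94], [-0.12, -0.06, -0.21], [-0.39, -0.17, -0.66]] + [[-0.00,0.00,0.0],  [-0.35,0.38,0.11],  [0.11,-0.11,-0.03]] + [[0.08, 0.1, -0.08], [0.03, 0.04, -0.03], [0.11, 0.13, -0.1]]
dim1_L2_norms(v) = [1.13, 0.58, 0.83]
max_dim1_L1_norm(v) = 1.85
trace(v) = 0.21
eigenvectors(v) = [[-0.11-0.61j, -0.11+0.61j, -0.53+0.00j], [(0.78+0j), 0.78-0.00j, (-0.12+0j)], [-0.06+0.11j, (-0.06-0.11j), (0.84+0j)]]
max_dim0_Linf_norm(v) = 0.86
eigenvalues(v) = [(0.43+0.33j), (0.43-0.33j), (-0.65+0j)]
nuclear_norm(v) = 2.19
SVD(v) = [[-0.80, -0.01, 0.59], [0.18, -0.96, 0.23], [0.57, 0.29, 0.77]] @ diag([1.3892654017975892, 0.5475203862720206, 0.2531068351205093]) @ [[-0.5,-0.22,-0.84], [0.66,-0.72,-0.21], [0.56,0.66,-0.51]]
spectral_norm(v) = 1.39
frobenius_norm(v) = 1.51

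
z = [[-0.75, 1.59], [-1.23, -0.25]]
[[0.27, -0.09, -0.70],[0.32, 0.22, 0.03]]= z @ [[-0.27, -0.15, 0.06], [0.04, -0.13, -0.41]]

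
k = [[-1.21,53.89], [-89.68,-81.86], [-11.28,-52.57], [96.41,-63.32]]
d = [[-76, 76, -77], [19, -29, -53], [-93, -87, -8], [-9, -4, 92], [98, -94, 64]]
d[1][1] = -29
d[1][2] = -53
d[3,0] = -9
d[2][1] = -87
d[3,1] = -4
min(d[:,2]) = -77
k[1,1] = -81.86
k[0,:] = [-1.21, 53.89]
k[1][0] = -89.68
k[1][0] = -89.68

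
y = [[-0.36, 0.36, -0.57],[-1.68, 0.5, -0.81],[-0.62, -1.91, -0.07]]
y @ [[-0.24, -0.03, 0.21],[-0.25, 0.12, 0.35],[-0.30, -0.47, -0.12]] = [[0.17, 0.32, 0.12],  [0.52, 0.49, -0.08],  [0.65, -0.18, -0.79]]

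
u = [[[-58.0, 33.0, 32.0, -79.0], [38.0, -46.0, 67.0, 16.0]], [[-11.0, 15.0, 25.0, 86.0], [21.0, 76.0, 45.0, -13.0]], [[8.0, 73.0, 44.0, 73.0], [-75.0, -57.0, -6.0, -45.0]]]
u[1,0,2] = 25.0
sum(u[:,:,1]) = 94.0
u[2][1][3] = -45.0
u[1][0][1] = 15.0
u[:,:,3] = [[-79.0, 16.0], [86.0, -13.0], [73.0, -45.0]]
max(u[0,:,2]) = 67.0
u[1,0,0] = -11.0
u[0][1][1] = -46.0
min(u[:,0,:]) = -79.0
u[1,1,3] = -13.0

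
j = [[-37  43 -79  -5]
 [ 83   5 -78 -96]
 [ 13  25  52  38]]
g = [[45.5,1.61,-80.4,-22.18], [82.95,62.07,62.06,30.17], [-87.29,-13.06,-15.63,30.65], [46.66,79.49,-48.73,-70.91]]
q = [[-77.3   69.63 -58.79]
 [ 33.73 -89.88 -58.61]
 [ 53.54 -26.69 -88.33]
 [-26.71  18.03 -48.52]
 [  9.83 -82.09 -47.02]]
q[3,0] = -26.71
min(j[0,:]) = -79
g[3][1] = 79.49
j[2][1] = 25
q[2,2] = -88.33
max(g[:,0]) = 82.95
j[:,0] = [-37, 83, 13]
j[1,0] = 83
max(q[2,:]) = 53.54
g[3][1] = 79.49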